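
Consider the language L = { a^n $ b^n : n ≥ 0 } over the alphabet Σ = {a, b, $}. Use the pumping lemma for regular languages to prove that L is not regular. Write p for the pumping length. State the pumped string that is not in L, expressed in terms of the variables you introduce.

a^{p+k} $ b^p

Suppose for contradiction that L is regular, and let p be the pumping length.
Take w = a^p $ b^p ∈ L with |w| = 2p+1 ≥ p.
Write w = xyz as guaranteed by the lemma, with |xy| ≤ p and y is nonempty.
The first p characters of w are a's, so xy (and hence y) consists only of a's. Write y = a^k, 1 ≤ k ≤ p.
Pump with i = 2: xy^2z = a^{p+k} $ b^p, which would require p+k = p. But k ≥ 1, so xy^2z ∉ L.
This is a contradiction; hence L is not regular.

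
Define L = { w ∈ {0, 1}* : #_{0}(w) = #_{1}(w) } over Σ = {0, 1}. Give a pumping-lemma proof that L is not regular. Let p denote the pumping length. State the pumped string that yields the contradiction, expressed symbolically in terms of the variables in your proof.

0^{p+k} 1^p

Assume L is regular; let p be its pumping constant.
Choose w = 0^p 1^p ∈ L with |w| = 2p ≥ p.
Write w = xyz as guaranteed by the lemma, with |xy| ≤ p and |y| ≥ 1.
The first p characters of w are 0's, so xy (and hence y) consists only of 0's. Write y = 0^k, 1 ≤ k ≤ p.
Pump with i = 2: xy^2z = 0^{p+k} 1^p has p+k occurrences of 0 but only p of 1. Since k ≥ 1 the counts differ, so xy^2z ∉ L.
This is a contradiction; hence L is not regular.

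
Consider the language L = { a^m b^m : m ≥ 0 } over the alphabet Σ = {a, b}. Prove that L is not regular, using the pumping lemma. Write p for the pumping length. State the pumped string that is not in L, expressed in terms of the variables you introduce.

a^{p+k} b^p

Toward a contradiction, assume L is regular with pumping length p.
Take w = a^p b^p. Then w ∈ L and |w| = 2p ≥ p.
Write w = xyz as guaranteed by the lemma, with |xy| ≤ p and |y| > 0.
The first p characters of w are a's, so xy (and hence y) consists only of a's. Write y = a^k, 1 ≤ k ≤ p.
Pump with i = 2: xy^2z = a^{p+k} b^p. For this to lie in L we would need p = p+k, which forces k = 0. But k ≥ 1, so xy^2z ∉ L.
This contradicts the pumping lemma, so L is not regular.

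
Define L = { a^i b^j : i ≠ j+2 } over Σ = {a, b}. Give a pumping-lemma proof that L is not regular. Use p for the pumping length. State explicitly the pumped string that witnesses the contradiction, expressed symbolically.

Assume L is regular; let p be its pumping constant.
Choose w = a^p b^{p+p!-2}. Since p ≠ (p+p!-2)+2 = p+p!, w ∈ L; and |w| ≥ p.
The pumping lemma gives a decomposition w = xyz where |xy| ≤ p and y is nonempty.
Because |xy| ≤ p and w begins with p copies of a, we have y = a^k with 1 ≤ k ≤ p.
Since 1 ≤ k ≤ p, k divides p!; set t = 1 + p!/k. Then xy^t z has p + (p!/k)·k = p + p! copies of a. Now the a-count is p+p! and (b-count)+2 = (p+p!-2)+2 = p+p!, so i ≠ j+2 fails. So xy^t z = a^{p+p!} b^{p+p!-2} ∉ L.
This contradicts the pumping lemma, so L is not regular.

a^{p+p!} b^{p+p!-2}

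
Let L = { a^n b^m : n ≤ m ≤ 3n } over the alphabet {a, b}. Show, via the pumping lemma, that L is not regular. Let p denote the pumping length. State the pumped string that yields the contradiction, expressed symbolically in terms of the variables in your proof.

Toward a contradiction, assume L is regular with pumping length p.
Take w = a^p b^p ∈ L (since p ≤ p ≤ 3p), with |w| = 2p ≥ p.
Write w = xyz as guaranteed by the lemma, with |xy| ≤ p and |y| > 0.
Since the first p symbols of w are all a's and |xy| ≤ p, y lies entirely in the leading a-block: y = a^k for some k with 1 ≤ k ≤ p.
Pump with i = 2: xy^2z = a^{p+k} b^p. Now n = p+k > p = m, so the condition n ≤ m fails. Thus xy^2z ∉ L.
This contradicts the pumping lemma, so L is not regular.

a^{p+k} b^p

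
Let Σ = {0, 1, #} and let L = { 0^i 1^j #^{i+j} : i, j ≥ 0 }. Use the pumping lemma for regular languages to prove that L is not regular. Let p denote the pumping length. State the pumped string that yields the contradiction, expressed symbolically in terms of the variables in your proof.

0^{p+k} 1^p #^{2p}

Suppose for contradiction that L is regular, and let p be the pumping length.
Take w = 0^p 1^p #^{2p} ∈ L (with i=j=p, i+j=2p), |w| = 4p ≥ p.
Write w = xyz as guaranteed by the lemma, with |xy| ≤ p and y is nonempty.
Because |xy| ≤ p and w begins with p copies of 0, we have y = 0^k with 1 ≤ k ≤ p.
Consider xy^2z = 0^{p+k} 1^p #^{2p}. Now the 0- and 1-counts sum to 2p+k, but the #-count is 2p ≠ 2p+k. So xy^2z ∉ L.
This contradicts the pumping lemma, so L is not regular.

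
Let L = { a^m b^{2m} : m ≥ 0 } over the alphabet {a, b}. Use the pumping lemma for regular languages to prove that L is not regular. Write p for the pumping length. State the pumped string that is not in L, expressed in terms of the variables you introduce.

Toward a contradiction, assume L is regular with pumping length p.
Take w = a^p b^{2p}. Then w ∈ L and |w| = 3p ≥ p.
The pumping lemma gives a decomposition w = xyz where |xy| ≤ p and |y| > 0.
Because |xy| ≤ p and w begins with p copies of a, we have y = a^k with 1 ≤ k ≤ p.
Pump with i = 2: xy^2z = a^{p+k} b^{2p}. For this to lie in L we would need 2p = 2(p+k), which forces k = 0. But k ≥ 1, so xy^2z ∉ L.
This contradicts the pumping lemma, so L is not regular.

a^{p+k} b^{2p}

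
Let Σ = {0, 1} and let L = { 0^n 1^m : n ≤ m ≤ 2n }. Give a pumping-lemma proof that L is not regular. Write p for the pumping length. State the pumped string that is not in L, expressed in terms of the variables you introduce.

0^{p+k} 1^p

Suppose for contradiction that L is regular, and let p be the pumping length.
Take w = 0^p 1^p ∈ L (since p ≤ p ≤ 2p), with |w| = 2p ≥ p.
Write w = xyz as guaranteed by the lemma, with |xy| ≤ p and y is nonempty.
Since the first p symbols of w are all 0's and |xy| ≤ p, y lies entirely in the leading 0-block: y = 0^k for some k with 1 ≤ k ≤ p.
Pump with i = 2: xy^2z = 0^{p+k} 1^p. Now n = p+k > p = m, so the condition n ≤ m fails. Thus xy^2z ∉ L.
Contradiction. Therefore L is not regular.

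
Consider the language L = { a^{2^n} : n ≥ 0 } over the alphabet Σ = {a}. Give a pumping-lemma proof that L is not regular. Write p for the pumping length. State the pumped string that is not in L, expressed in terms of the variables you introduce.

a^{2^p+k}

Toward a contradiction, assume L is regular with pumping length p.
Take w = a^{2^p} ∈ L with |w| = 2^p ≥ p.
The pumping lemma gives a decomposition w = xyz where |xy| ≤ p and |y| ≥ 1.
Then y = a^k for some k with 1 ≤ k ≤ p.
Pump with i = 2: xy^2z = a^{2^p+k}. Since 1 ≤ k ≤ p < 2^p, we have 2^p < 2^p+k < 2^{p+1}, so 2^p+k is not a power of 2. So xy^2z ∉ L.
Contradiction. Therefore L is not regular.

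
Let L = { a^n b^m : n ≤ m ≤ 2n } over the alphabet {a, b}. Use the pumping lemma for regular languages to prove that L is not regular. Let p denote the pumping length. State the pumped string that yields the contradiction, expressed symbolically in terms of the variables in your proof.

Toward a contradiction, assume L is regular with pumping length p.
Take w = a^p b^p ∈ L (since p ≤ p ≤ 2p), with |w| = 2p ≥ p.
The pumping lemma gives a decomposition w = xyz where |xy| ≤ p and |y| ≥ 1.
Because |xy| ≤ p and w begins with p copies of a, we have y = a^k with 1 ≤ k ≤ p.
Pump with i = 2: xy^2z = a^{p+k} b^p. Now n = p+k > p = m, so the condition n ≤ m fails. Thus xy^2z ∉ L.
Contradiction. Therefore L is not regular.

a^{p+k} b^p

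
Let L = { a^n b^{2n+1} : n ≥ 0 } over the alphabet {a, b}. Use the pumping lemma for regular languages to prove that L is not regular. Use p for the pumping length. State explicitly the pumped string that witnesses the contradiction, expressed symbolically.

a^{p+k} b^{2p+1}

Toward a contradiction, assume L is regular with pumping length p.
Take w = a^p b^{2p+1}. Then w ∈ L and |w| = 3p+1 ≥ p.
The pumping lemma gives a decomposition w = xyz where |xy| ≤ p and y is nonempty.
Since the first p symbols of w are all a's and |xy| ≤ p, y lies entirely in the leading a-block: y = a^k for some k with 1 ≤ k ≤ p.
Pump with i = 2: xy^2z = a^{p+k} b^{2p+1}. For this to lie in L we would need 2p+1 = 2(p+k)+1, which forces k = 0. But k ≥ 1, so xy^2z ∉ L.
This is a contradiction; hence L is not regular.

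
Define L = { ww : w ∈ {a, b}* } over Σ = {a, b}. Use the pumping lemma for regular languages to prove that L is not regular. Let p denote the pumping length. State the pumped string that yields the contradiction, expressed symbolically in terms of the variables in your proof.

a^{p+k} b^p a^p b^p

Suppose for contradiction that L is regular, and let p be the pumping length.
Take w = a^p b^p a^p b^p = uu where u = a^pb^p; then w ∈ L and |w| = 4p ≥ p.
Write w = xyz as guaranteed by the lemma, with |xy| ≤ p and |y| > 0.
The first p characters of w are a's, so xy (and hence y) consists only of a's. Write y = a^k, 1 ≤ k ≤ p.
Pump with i = 2: xy^2z = a^{p+k} b^p a^p b^p, of length 4p+k. Suppose this equals vv. The string starts with a and ends with b, so v does too; thus the boundary between the two copies of v is a b→a transition. There is exactly one such transition, at position 2p+k, so |v| = 2p+k and |vv| = 4p+2k ≠ 4p+k since k ≥ 1. So xy^2z ∉ L.
This is a contradiction; hence L is not regular.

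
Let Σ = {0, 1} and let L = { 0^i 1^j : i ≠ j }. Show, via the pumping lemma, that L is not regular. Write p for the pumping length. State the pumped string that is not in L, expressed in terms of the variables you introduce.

0^{p+p!} 1^{p+p!}

Assume L is regular. Let p be the pumping length given by the pumping lemma.
Choose w = 0^p 1^{p+p!}. Since p ≠ p+p!, w ∈ L; and |w| ≥ p.
By the pumping lemma, w = xyz with |xy| ≤ p and |y| > 0.
Since the first p symbols of w are all 0's and |xy| ≤ p, y lies entirely in the leading 0-block: y = 0^k for some k with 1 ≤ k ≤ p.
Since 1 ≤ k ≤ p, k divides p!; set t = 1 + p!/k. Then xy^t z has p + (p!/k)·k = p + p! copies of 0. Now the 0-count equals the 1-count, so i ≠ j fails. So xy^t z = 0^{p+p!} 1^{p+p!} ∉ L.
This is a contradiction; hence L is not regular.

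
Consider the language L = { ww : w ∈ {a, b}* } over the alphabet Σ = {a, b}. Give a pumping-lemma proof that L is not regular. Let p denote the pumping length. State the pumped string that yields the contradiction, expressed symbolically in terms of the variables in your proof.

Toward a contradiction, assume L is regular with pumping length p.
Take w = a^p b^p a^p b^p = uu where u = a^pb^p; then w ∈ L and |w| = 4p ≥ p.
By the pumping lemma, w = xyz with |xy| ≤ p and y is nonempty.
The first p characters of w are a's, so xy (and hence y) consists only of a's. Write y = a^k, 1 ≤ k ≤ p.
Pump with i = 2: xy^2z = a^{p+k} b^p a^p b^p, of length 4p+k. Suppose this equals vv. The string starts with a and ends with b, so v does too; thus the boundary between the two copies of v is a b→a transition. There is exactly one such transition, at position 2p+k, so |v| = 2p+k and |vv| = 4p+2k ≠ 4p+k since k ≥ 1. So xy^2z ∉ L.
This contradicts the pumping lemma, so L is not regular.

a^{p+k} b^p a^p b^p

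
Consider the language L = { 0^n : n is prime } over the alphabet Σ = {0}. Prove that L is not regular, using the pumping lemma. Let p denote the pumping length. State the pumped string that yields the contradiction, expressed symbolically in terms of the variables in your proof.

Suppose for contradiction that L is regular, and let p be the pumping length.
Let q be a prime with q ≥ p+2 (infinitely many primes exist), and take w = 0^q ∈ L with |w| = q ≥ p.
Write w = xyz as guaranteed by the lemma, with |xy| ≤ p and |y| ≥ 1.
Then y = 0^k for some k with 1 ≤ k ≤ p.
Since 1 ≤ k ≤ p, |xz| = q-k. Pump with i = q+1: |xy^{q+1}z| = (q-k)+(q+1)k = q+qk = q(1+k), which is composite (both factors ≥ 2). So xy^{q+1}z = 0^{q(1+k)} ∉ L.
Contradiction. Therefore L is not regular.

0^{q(1+k)}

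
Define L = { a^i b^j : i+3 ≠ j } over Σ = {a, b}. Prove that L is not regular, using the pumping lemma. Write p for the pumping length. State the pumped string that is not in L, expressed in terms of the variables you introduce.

a^{p+p!} b^{p+p!+3}

Assume L is regular; let p be its pumping constant.
Choose w = a^p b^{p+p!+3}. Since p ≠ (p+p!+3)-3 = p+p!, w ∈ L; and |w| ≥ p.
The pumping lemma gives a decomposition w = xyz where |xy| ≤ p and |y| ≥ 1.
Because |xy| ≤ p and w begins with p copies of a, we have y = a^k with 1 ≤ k ≤ p.
Since 1 ≤ k ≤ p, k divides p!; set t = 1 + p!/k. Then xy^t z has p + (p!/k)·k = p + p! copies of a. Now the a-count is p+p! and (b-count)-3 = (p+p!+3)-3 = p+p!, so i+3 ≠ j fails. So xy^t z = a^{p+p!} b^{p+p!+3} ∉ L.
This contradicts the pumping lemma, so L is not regular.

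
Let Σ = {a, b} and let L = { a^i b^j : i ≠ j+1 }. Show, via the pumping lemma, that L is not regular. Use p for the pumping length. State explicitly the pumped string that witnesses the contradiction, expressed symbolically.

a^{p+p!} b^{p+p!-1}

Assume L is regular. Let p be the pumping length given by the pumping lemma.
Choose w = a^p b^{p+p!-1}. Since p ≠ (p+p!-1)+1 = p+p!, w ∈ L; and |w| ≥ p.
By the pumping lemma, w = xyz with |xy| ≤ p and |y| > 0.
Because |xy| ≤ p and w begins with p copies of a, we have y = a^k with 1 ≤ k ≤ p.
Since 1 ≤ k ≤ p, k divides p!; set t = 1 + p!/k. Then xy^t z has p + (p!/k)·k = p + p! copies of a. Now the a-count is p+p! and (b-count)+1 = (p+p!-1)+1 = p+p!, so i ≠ j+1 fails. So xy^t z = a^{p+p!} b^{p+p!-1} ∉ L.
Contradiction. Therefore L is not regular.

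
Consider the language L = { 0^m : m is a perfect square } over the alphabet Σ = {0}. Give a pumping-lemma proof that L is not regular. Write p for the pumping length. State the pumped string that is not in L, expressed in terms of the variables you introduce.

0^{p²+k}

Assume L is regular. Let p be the pumping length given by the pumping lemma.
Take w = 0^{p²} ∈ L with |w| = p² ≥ p.
Write w = xyz as guaranteed by the lemma, with |xy| ≤ p and |y| > 0.
Then y = 0^k for some k with 1 ≤ k ≤ p.
Pump with i = 2: xy^2z = 0^{p²+k}. Since 1 ≤ k ≤ p, p² < p²+k ≤ p²+p < (p+1)², so p²+k lies strictly between consecutive squares and is not a perfect square. So xy^2z ∉ L.
This contradicts the pumping lemma, so L is not regular.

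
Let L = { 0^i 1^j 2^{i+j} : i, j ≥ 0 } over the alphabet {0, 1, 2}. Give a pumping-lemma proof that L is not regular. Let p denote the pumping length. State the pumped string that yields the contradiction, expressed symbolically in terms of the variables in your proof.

Toward a contradiction, assume L is regular with pumping length p.
Take w = 0^p 1^p 2^{2p} ∈ L (with i=j=p, i+j=2p), |w| = 4p ≥ p.
The pumping lemma gives a decomposition w = xyz where |xy| ≤ p and y is nonempty.
Since the first p symbols of w are all 0's and |xy| ≤ p, y lies entirely in the leading 0-block: y = 0^k for some k with 1 ≤ k ≤ p.
Consider xy^2z = 0^{p+k} 1^p 2^{2p}. Now the 0- and 1-counts sum to 2p+k, but the 2-count is 2p ≠ 2p+k. So xy^2z ∉ L.
This is a contradiction; hence L is not regular.

0^{p+k} 1^p 2^{2p}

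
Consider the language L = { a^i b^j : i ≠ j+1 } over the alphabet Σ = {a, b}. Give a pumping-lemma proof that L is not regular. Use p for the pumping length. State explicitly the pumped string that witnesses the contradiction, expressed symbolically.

a^{p+p!} b^{p+p!-1}

Suppose for contradiction that L is regular, and let p be the pumping length.
Choose w = a^p b^{p+p!-1}. Since p ≠ (p+p!-1)+1 = p+p!, w ∈ L; and |w| ≥ p.
By the pumping lemma, w = xyz with |xy| ≤ p and y is nonempty.
The first p characters of w are a's, so xy (and hence y) consists only of a's. Write y = a^k, 1 ≤ k ≤ p.
Since 1 ≤ k ≤ p, k divides p!; set t = 1 + p!/k. Then xy^t z has p + (p!/k)·k = p + p! copies of a. Now the a-count is p+p! and (b-count)+1 = (p+p!-1)+1 = p+p!, so i ≠ j+1 fails. So xy^t z = a^{p+p!} b^{p+p!-1} ∉ L.
Contradiction. Therefore L is not regular.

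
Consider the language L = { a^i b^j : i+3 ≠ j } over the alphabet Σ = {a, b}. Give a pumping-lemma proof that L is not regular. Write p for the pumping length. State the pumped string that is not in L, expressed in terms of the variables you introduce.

Assume L is regular. Let p be the pumping length given by the pumping lemma.
Choose w = a^p b^{p+p!+3}. Since p ≠ (p+p!+3)-3 = p+p!, w ∈ L; and |w| ≥ p.
The pumping lemma gives a decomposition w = xyz where |xy| ≤ p and |y| > 0.
The first p characters of w are a's, so xy (and hence y) consists only of a's. Write y = a^k, 1 ≤ k ≤ p.
Since 1 ≤ k ≤ p, k divides p!; set t = 1 + p!/k. Then xy^t z has p + (p!/k)·k = p + p! copies of a. Now the a-count is p+p! and (b-count)-3 = (p+p!+3)-3 = p+p!, so i+3 ≠ j fails. So xy^t z = a^{p+p!} b^{p+p!+3} ∉ L.
This contradicts the pumping lemma, so L is not regular.

a^{p+p!} b^{p+p!+3}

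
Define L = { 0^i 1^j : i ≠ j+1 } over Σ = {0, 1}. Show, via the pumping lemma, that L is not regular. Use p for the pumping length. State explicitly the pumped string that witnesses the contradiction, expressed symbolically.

Assume L is regular; let p be its pumping constant.
Choose w = 0^p 1^{p+p!-1}. Since p ≠ (p+p!-1)+1 = p+p!, w ∈ L; and |w| ≥ p.
The pumping lemma gives a decomposition w = xyz where |xy| ≤ p and |y| ≥ 1.
Since the first p symbols of w are all 0's and |xy| ≤ p, y lies entirely in the leading 0-block: y = 0^k for some k with 1 ≤ k ≤ p.
Since 1 ≤ k ≤ p, k divides p!; set t = 1 + p!/k. Then xy^t z has p + (p!/k)·k = p + p! copies of 0. Now the 0-count is p+p! and (1-count)+1 = (p+p!-1)+1 = p+p!, so i ≠ j+1 fails. So xy^t z = 0^{p+p!} 1^{p+p!-1} ∉ L.
This contradicts the pumping lemma, so L is not regular.

0^{p+p!} 1^{p+p!-1}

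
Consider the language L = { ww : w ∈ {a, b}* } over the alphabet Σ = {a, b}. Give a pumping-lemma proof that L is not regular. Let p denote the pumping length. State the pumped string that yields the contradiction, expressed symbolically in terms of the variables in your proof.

a^{p+k} b^p a^p b^p

Suppose for contradiction that L is regular, and let p be the pumping length.
Take w = a^p b^p a^p b^p = uu where u = a^pb^p; then w ∈ L and |w| = 4p ≥ p.
The pumping lemma gives a decomposition w = xyz where |xy| ≤ p and y is nonempty.
Because |xy| ≤ p and w begins with p copies of a, we have y = a^k with 1 ≤ k ≤ p.
Pump with i = 2: xy^2z = a^{p+k} b^p a^p b^p, of length 4p+k. Suppose this equals vv. The string starts with a and ends with b, so v does too; thus the boundary between the two copies of v is a b→a transition. There is exactly one such transition, at position 2p+k, so |v| = 2p+k and |vv| = 4p+2k ≠ 4p+k since k ≥ 1. So xy^2z ∉ L.
This contradicts the pumping lemma, so L is not regular.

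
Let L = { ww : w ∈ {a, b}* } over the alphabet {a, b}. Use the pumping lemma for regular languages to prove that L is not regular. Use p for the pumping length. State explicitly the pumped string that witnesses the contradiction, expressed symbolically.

Assume L is regular. Let p be the pumping length given by the pumping lemma.
Take w = a^p b^p a^p b^p = uu where u = a^pb^p; then w ∈ L and |w| = 4p ≥ p.
The pumping lemma gives a decomposition w = xyz where |xy| ≤ p and |y| ≥ 1.
The first p characters of w are a's, so xy (and hence y) consists only of a's. Write y = a^k, 1 ≤ k ≤ p.
Pump with i = 2: xy^2z = a^{p+k} b^p a^p b^p, of length 4p+k. Suppose this equals vv. The string starts with a and ends with b, so v does too; thus the boundary between the two copies of v is a b→a transition. There is exactly one such transition, at position 2p+k, so |v| = 2p+k and |vv| = 4p+2k ≠ 4p+k since k ≥ 1. So xy^2z ∉ L.
This contradicts the pumping lemma, so L is not regular.

a^{p+k} b^p a^p b^p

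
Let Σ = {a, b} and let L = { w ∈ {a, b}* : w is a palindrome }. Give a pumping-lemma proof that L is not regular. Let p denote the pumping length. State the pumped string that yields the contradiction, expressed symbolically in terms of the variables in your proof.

Toward a contradiction, assume L is regular with pumping length p.
Take w = a^p b a^p, a palindrome of length 2p+1 ≥ p.
Write w = xyz as guaranteed by the lemma, with |xy| ≤ p and |y| > 0.
The first p characters of w are a's, so xy (and hence y) consists only of a's. Write y = a^k, 1 ≤ k ≤ p.
Pump with i = 2: xy^2z = a^{p+k} b a^p. Its reverse is a^p b a^{p+k}, which differs from xy^2z since k ≥ 1. So xy^2z is not a palindrome and xy^2z ∉ L.
This is a contradiction; hence L is not regular.

a^{p+k} b a^p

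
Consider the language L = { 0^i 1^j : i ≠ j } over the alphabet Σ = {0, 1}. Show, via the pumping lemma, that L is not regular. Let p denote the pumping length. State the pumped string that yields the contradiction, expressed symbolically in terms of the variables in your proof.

Assume L is regular. Let p be the pumping length given by the pumping lemma.
Choose w = 0^p 1^{p+p!}. Since p ≠ p+p!, w ∈ L; and |w| ≥ p.
Write w = xyz as guaranteed by the lemma, with |xy| ≤ p and y is nonempty.
Because |xy| ≤ p and w begins with p copies of 0, we have y = 0^k with 1 ≤ k ≤ p.
Since 1 ≤ k ≤ p, k divides p!; set t = 1 + p!/k. Then xy^t z has p + (p!/k)·k = p + p! copies of 0. Now the 0-count equals the 1-count, so i ≠ j fails. So xy^t z = 0^{p+p!} 1^{p+p!} ∉ L.
Contradiction. Therefore L is not regular.

0^{p+p!} 1^{p+p!}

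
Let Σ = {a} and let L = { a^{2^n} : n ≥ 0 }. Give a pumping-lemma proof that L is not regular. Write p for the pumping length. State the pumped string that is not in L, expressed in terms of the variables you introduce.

Assume L is regular; let p be its pumping constant.
Take w = a^{2^p} ∈ L with |w| = 2^p ≥ p.
The pumping lemma gives a decomposition w = xyz where |xy| ≤ p and |y| ≥ 1.
Then y = a^k for some k with 1 ≤ k ≤ p.
Pump with i = 2: xy^2z = a^{2^p+k}. Since 1 ≤ k ≤ p < 2^p, we have 2^p < 2^p+k < 2^{p+1}, so 2^p+k is not a power of 2. So xy^2z ∉ L.
Contradiction. Therefore L is not regular.

a^{2^p+k}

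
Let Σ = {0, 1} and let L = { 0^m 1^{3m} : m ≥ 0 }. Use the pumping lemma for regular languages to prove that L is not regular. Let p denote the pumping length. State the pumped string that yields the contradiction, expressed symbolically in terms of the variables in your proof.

0^{p+k} 1^{3p}

Assume L is regular; let p be its pumping constant.
Choose w = 0^p 1^{3p}, which is in L with |w| = 4p ≥ p.
By the pumping lemma, w = xyz with |xy| ≤ p and |y| > 0.
Because |xy| ≤ p and w begins with p copies of 0, we have y = 0^k with 1 ≤ k ≤ p.
Pump with i = 2: xy^2z = 0^{p+k} 1^{3p}. For this to lie in L we would need 3p = 3(p+k), which forces k = 0. But k ≥ 1, so xy^2z ∉ L.
This is a contradiction; hence L is not regular.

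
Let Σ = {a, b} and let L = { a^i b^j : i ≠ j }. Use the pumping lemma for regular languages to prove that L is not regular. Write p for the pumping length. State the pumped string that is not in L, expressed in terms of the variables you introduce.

Assume L is regular. Let p be the pumping length given by the pumping lemma.
Choose w = a^p b^{p+p!}. Since p ≠ p+p!, w ∈ L; and |w| ≥ p.
Write w = xyz as guaranteed by the lemma, with |xy| ≤ p and |y| ≥ 1.
Because |xy| ≤ p and w begins with p copies of a, we have y = a^k with 1 ≤ k ≤ p.
Since 1 ≤ k ≤ p, k divides p!; set t = 1 + p!/k. Then xy^t z has p + (p!/k)·k = p + p! copies of a. Now the a-count equals the b-count, so i ≠ j fails. So xy^t z = a^{p+p!} b^{p+p!} ∉ L.
This contradicts the pumping lemma, so L is not regular.

a^{p+p!} b^{p+p!}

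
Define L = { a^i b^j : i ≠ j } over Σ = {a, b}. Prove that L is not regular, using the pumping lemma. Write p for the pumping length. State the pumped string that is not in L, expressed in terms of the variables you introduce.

a^{p+p!} b^{p+p!}

Assume L is regular; let p be its pumping constant.
Choose w = a^p b^{p+p!}. Since p ≠ p+p!, w ∈ L; and |w| ≥ p.
The pumping lemma gives a decomposition w = xyz where |xy| ≤ p and |y| > 0.
Since the first p symbols of w are all a's and |xy| ≤ p, y lies entirely in the leading a-block: y = a^k for some k with 1 ≤ k ≤ p.
Since 1 ≤ k ≤ p, k divides p!; set t = 1 + p!/k. Then xy^t z has p + (p!/k)·k = p + p! copies of a. Now the a-count equals the b-count, so i ≠ j fails. So xy^t z = a^{p+p!} b^{p+p!} ∉ L.
This contradicts the pumping lemma, so L is not regular.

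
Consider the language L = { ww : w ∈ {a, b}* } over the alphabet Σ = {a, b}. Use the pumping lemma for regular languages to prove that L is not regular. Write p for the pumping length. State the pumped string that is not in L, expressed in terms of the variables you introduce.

Assume L is regular; let p be its pumping constant.
Take w = a^p b^p a^p b^p = uu where u = a^pb^p; then w ∈ L and |w| = 4p ≥ p.
By the pumping lemma, w = xyz with |xy| ≤ p and |y| > 0.
The first p characters of w are a's, so xy (and hence y) consists only of a's. Write y = a^k, 1 ≤ k ≤ p.
Pump with i = 2: xy^2z = a^{p+k} b^p a^p b^p, of length 4p+k. Suppose this equals vv. The string starts with a and ends with b, so v does too; thus the boundary between the two copies of v is a b→a transition. There is exactly one such transition, at position 2p+k, so |v| = 2p+k and |vv| = 4p+2k ≠ 4p+k since k ≥ 1. So xy^2z ∉ L.
This contradicts the pumping lemma, so L is not regular.

a^{p+k} b^p a^p b^p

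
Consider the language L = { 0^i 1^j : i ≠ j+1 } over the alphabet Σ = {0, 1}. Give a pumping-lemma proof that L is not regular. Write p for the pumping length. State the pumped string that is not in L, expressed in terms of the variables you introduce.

0^{p+p!} 1^{p+p!-1}

Assume L is regular; let p be its pumping constant.
Choose w = 0^p 1^{p+p!-1}. Since p ≠ (p+p!-1)+1 = p+p!, w ∈ L; and |w| ≥ p.
The pumping lemma gives a decomposition w = xyz where |xy| ≤ p and |y| ≥ 1.
The first p characters of w are 0's, so xy (and hence y) consists only of 0's. Write y = 0^k, 1 ≤ k ≤ p.
Since 1 ≤ k ≤ p, k divides p!; set t = 1 + p!/k. Then xy^t z has p + (p!/k)·k = p + p! copies of 0. Now the 0-count is p+p! and (1-count)+1 = (p+p!-1)+1 = p+p!, so i ≠ j+1 fails. So xy^t z = 0^{p+p!} 1^{p+p!-1} ∉ L.
This contradicts the pumping lemma, so L is not regular.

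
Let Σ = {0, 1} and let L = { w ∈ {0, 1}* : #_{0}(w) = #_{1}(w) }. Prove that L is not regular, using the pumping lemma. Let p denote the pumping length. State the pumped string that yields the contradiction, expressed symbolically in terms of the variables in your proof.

0^{p+k} 1^p

Assume L is regular; let p be its pumping constant.
Choose w = 0^p 1^p ∈ L with |w| = 2p ≥ p.
Write w = xyz as guaranteed by the lemma, with |xy| ≤ p and |y| > 0.
Since the first p symbols of w are all 0's and |xy| ≤ p, y lies entirely in the leading 0-block: y = 0^k for some k with 1 ≤ k ≤ p.
Pump with i = 2: xy^2z = 0^{p+k} 1^p has p+k occurrences of 0 but only p of 1. Since k ≥ 1 the counts differ, so xy^2z ∉ L.
This is a contradiction; hence L is not regular.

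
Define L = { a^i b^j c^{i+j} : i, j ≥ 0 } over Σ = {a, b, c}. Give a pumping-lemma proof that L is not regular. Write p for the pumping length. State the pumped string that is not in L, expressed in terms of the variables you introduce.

Assume L is regular. Let p be the pumping length given by the pumping lemma.
Take w = a^p b^p c^{2p} ∈ L (with i=j=p, i+j=2p), |w| = 4p ≥ p.
The pumping lemma gives a decomposition w = xyz where |xy| ≤ p and |y| > 0.
The first p characters of w are a's, so xy (and hence y) consists only of a's. Write y = a^k, 1 ≤ k ≤ p.
Consider xy^2z = a^{p+k} b^p c^{2p}. Now the a- and b-counts sum to 2p+k, but the c-count is 2p ≠ 2p+k. So xy^2z ∉ L.
This contradicts the pumping lemma, so L is not regular.

a^{p+k} b^p c^{2p}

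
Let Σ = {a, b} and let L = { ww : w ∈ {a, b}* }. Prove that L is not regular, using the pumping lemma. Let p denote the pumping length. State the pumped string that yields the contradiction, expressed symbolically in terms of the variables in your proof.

Toward a contradiction, assume L is regular with pumping length p.
Take w = a^p b^p a^p b^p = uu where u = a^pb^p; then w ∈ L and |w| = 4p ≥ p.
By the pumping lemma, w = xyz with |xy| ≤ p and y is nonempty.
Since the first p symbols of w are all a's and |xy| ≤ p, y lies entirely in the leading a-block: y = a^k for some k with 1 ≤ k ≤ p.
Pump with i = 2: xy^2z = a^{p+k} b^p a^p b^p, of length 4p+k. Suppose this equals vv. The string starts with a and ends with b, so v does too; thus the boundary between the two copies of v is a b→a transition. There is exactly one such transition, at position 2p+k, so |v| = 2p+k and |vv| = 4p+2k ≠ 4p+k since k ≥ 1. So xy^2z ∉ L.
This contradicts the pumping lemma, so L is not regular.

a^{p+k} b^p a^p b^p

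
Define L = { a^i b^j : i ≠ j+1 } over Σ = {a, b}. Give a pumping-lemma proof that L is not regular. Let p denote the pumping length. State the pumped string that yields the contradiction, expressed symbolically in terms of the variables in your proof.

Toward a contradiction, assume L is regular with pumping length p.
Choose w = a^p b^{p+p!-1}. Since p ≠ (p+p!-1)+1 = p+p!, w ∈ L; and |w| ≥ p.
The pumping lemma gives a decomposition w = xyz where |xy| ≤ p and |y| ≥ 1.
Since the first p symbols of w are all a's and |xy| ≤ p, y lies entirely in the leading a-block: y = a^k for some k with 1 ≤ k ≤ p.
Since 1 ≤ k ≤ p, k divides p!; set t = 1 + p!/k. Then xy^t z has p + (p!/k)·k = p + p! copies of a. Now the a-count is p+p! and (b-count)+1 = (p+p!-1)+1 = p+p!, so i ≠ j+1 fails. So xy^t z = a^{p+p!} b^{p+p!-1} ∉ L.
This contradicts the pumping lemma, so L is not regular.

a^{p+p!} b^{p+p!-1}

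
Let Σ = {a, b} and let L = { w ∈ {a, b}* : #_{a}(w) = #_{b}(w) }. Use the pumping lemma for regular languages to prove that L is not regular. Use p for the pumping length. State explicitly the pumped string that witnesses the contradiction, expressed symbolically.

a^{p+k} b^p

Assume L is regular; let p be its pumping constant.
Choose w = a^p b^p ∈ L with |w| = 2p ≥ p.
The pumping lemma gives a decomposition w = xyz where |xy| ≤ p and |y| > 0.
The first p characters of w are a's, so xy (and hence y) consists only of a's. Write y = a^k, 1 ≤ k ≤ p.
Pump with i = 2: xy^2z = a^{p+k} b^p has p+k occurrences of a but only p of b. Since k ≥ 1 the counts differ, so xy^2z ∉ L.
Contradiction. Therefore L is not regular.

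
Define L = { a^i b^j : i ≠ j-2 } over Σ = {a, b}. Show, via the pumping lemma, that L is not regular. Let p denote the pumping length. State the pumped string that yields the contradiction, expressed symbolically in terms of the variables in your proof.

Assume L is regular; let p be its pumping constant.
Choose w = a^p b^{p+p!+2}. Since p ≠ (p+p!+2)-2 = p+p!, w ∈ L; and |w| ≥ p.
By the pumping lemma, w = xyz with |xy| ≤ p and |y| > 0.
Because |xy| ≤ p and w begins with p copies of a, we have y = a^k with 1 ≤ k ≤ p.
Since 1 ≤ k ≤ p, k divides p!; set t = 1 + p!/k. Then xy^t z has p + (p!/k)·k = p + p! copies of a. Now the a-count is p+p! and (b-count)-2 = (p+p!+2)-2 = p+p!, so i ≠ j-2 fails. So xy^t z = a^{p+p!} b^{p+p!+2} ∉ L.
Contradiction. Therefore L is not regular.

a^{p+p!} b^{p+p!+2}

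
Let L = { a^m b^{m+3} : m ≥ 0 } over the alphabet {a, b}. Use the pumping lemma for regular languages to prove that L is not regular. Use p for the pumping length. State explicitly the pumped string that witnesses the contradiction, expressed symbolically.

a^{p+k} b^{p+3}

Suppose for contradiction that L is regular, and let p be the pumping length.
Choose w = a^p b^{p+3}, which is in L with |w| = 2p+3 ≥ p.
Write w = xyz as guaranteed by the lemma, with |xy| ≤ p and |y| > 0.
The first p characters of w are a's, so xy (and hence y) consists only of a's. Write y = a^k, 1 ≤ k ≤ p.
Pump with i = 2: xy^2z = a^{p+k} b^{p+3}. For this to lie in L we would need p+3 = (p+k)+3, which forces k = 0. But k ≥ 1, so xy^2z ∉ L.
This contradicts the pumping lemma, so L is not regular.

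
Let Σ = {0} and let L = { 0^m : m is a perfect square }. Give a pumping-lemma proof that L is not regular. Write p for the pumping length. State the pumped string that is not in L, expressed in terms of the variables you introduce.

Assume L is regular. Let p be the pumping length given by the pumping lemma.
Take w = 0^{p²} ∈ L with |w| = p² ≥ p.
By the pumping lemma, w = xyz with |xy| ≤ p and |y| ≥ 1.
Then y = 0^k for some k with 1 ≤ k ≤ p.
Pump with i = 2: xy^2z = 0^{p²+k}. Since 1 ≤ k ≤ p, p² < p²+k ≤ p²+p < (p+1)², so p²+k lies strictly between consecutive squares and is not a perfect square. So xy^2z ∉ L.
This is a contradiction; hence L is not regular.

0^{p²+k}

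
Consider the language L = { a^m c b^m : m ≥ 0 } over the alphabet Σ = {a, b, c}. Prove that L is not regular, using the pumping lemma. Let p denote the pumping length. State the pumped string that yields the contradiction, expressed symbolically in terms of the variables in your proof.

a^{p+k} c b^p

Toward a contradiction, assume L is regular with pumping length p.
Take w = a^p c b^p ∈ L with |w| = 2p+1 ≥ p.
By the pumping lemma, w = xyz with |xy| ≤ p and |y| > 0.
The first p characters of w are a's, so xy (and hence y) consists only of a's. Write y = a^k, 1 ≤ k ≤ p.
Pump with i = 2: xy^2z = a^{p+k} c b^p, which would require p+k = p. But k ≥ 1, so xy^2z ∉ L.
This is a contradiction; hence L is not regular.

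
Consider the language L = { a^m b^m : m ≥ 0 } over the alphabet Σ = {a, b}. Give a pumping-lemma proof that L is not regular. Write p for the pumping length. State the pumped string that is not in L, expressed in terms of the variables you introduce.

a^{p+k} b^p

Assume L is regular. Let p be the pumping length given by the pumping lemma.
Let w = a^p b^p ∈ L; note |w| = 2p ≥ p.
Write w = xyz as guaranteed by the lemma, with |xy| ≤ p and |y| ≥ 1.
Because |xy| ≤ p and w begins with p copies of a, we have y = a^k with 1 ≤ k ≤ p.
Pump with i = 2: xy^2z = a^{p+k} b^p. For this to lie in L we would need p = p+k, which forces k = 0. But k ≥ 1, so xy^2z ∉ L.
Contradiction. Therefore L is not regular.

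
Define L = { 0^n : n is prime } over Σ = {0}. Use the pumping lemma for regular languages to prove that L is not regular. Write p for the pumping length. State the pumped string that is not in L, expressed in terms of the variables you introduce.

0^{q(1+k)}

Assume L is regular. Let p be the pumping length given by the pumping lemma.
Let q be a prime with q ≥ p+2 (infinitely many primes exist), and take w = 0^q ∈ L with |w| = q ≥ p.
By the pumping lemma, w = xyz with |xy| ≤ p and |y| ≥ 1.
Then y = 0^k for some k with 1 ≤ k ≤ p.
Since 1 ≤ k ≤ p, |xz| = q-k. Pump with i = q+1: |xy^{q+1}z| = (q-k)+(q+1)k = q+qk = q(1+k), which is composite (both factors ≥ 2). So xy^{q+1}z = 0^{q(1+k)} ∉ L.
Contradiction. Therefore L is not regular.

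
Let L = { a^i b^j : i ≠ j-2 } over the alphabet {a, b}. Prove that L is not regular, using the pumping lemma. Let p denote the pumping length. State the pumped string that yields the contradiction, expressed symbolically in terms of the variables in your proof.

Suppose for contradiction that L is regular, and let p be the pumping length.
Choose w = a^p b^{p+p!+2}. Since p ≠ (p+p!+2)-2 = p+p!, w ∈ L; and |w| ≥ p.
By the pumping lemma, w = xyz with |xy| ≤ p and |y| ≥ 1.
Since the first p symbols of w are all a's and |xy| ≤ p, y lies entirely in the leading a-block: y = a^k for some k with 1 ≤ k ≤ p.
Since 1 ≤ k ≤ p, k divides p!; set t = 1 + p!/k. Then xy^t z has p + (p!/k)·k = p + p! copies of a. Now the a-count is p+p! and (b-count)-2 = (p+p!+2)-2 = p+p!, so i ≠ j-2 fails. So xy^t z = a^{p+p!} b^{p+p!+2} ∉ L.
This is a contradiction; hence L is not regular.

a^{p+p!} b^{p+p!+2}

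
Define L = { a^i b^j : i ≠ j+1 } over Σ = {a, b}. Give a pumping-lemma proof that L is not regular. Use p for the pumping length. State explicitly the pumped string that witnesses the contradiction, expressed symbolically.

a^{p+p!} b^{p+p!-1}

Suppose for contradiction that L is regular, and let p be the pumping length.
Choose w = a^p b^{p+p!-1}. Since p ≠ (p+p!-1)+1 = p+p!, w ∈ L; and |w| ≥ p.
The pumping lemma gives a decomposition w = xyz where |xy| ≤ p and |y| > 0.
Since the first p symbols of w are all a's and |xy| ≤ p, y lies entirely in the leading a-block: y = a^k for some k with 1 ≤ k ≤ p.
Since 1 ≤ k ≤ p, k divides p!; set t = 1 + p!/k. Then xy^t z has p + (p!/k)·k = p + p! copies of a. Now the a-count is p+p! and (b-count)+1 = (p+p!-1)+1 = p+p!, so i ≠ j+1 fails. So xy^t z = a^{p+p!} b^{p+p!-1} ∉ L.
This is a contradiction; hence L is not regular.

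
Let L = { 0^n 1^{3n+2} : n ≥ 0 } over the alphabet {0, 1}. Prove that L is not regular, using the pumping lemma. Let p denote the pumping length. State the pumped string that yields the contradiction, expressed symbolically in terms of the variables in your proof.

0^{p+k} 1^{3p+2}

Assume L is regular. Let p be the pumping length given by the pumping lemma.
Let w = 0^p 1^{3p+2} ∈ L; note |w| = 4p+2 ≥ p.
Write w = xyz as guaranteed by the lemma, with |xy| ≤ p and |y| > 0.
Since the first p symbols of w are all 0's and |xy| ≤ p, y lies entirely in the leading 0-block: y = 0^k for some k with 1 ≤ k ≤ p.
Pump with i = 2: xy^2z = 0^{p+k} 1^{3p+2}. For this to lie in L we would need 3p+2 = 3(p+k)+2, which forces k = 0. But k ≥ 1, so xy^2z ∉ L.
This is a contradiction; hence L is not regular.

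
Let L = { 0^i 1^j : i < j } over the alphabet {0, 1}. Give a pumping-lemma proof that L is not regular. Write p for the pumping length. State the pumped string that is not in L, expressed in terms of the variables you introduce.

0^{p+k} 1^{p+1}

Suppose for contradiction that L is regular, and let p be the pumping length.
Choose w = 0^p 1^{p+1} ∈ L, with |w| = 2p+1 ≥ p.
The pumping lemma gives a decomposition w = xyz where |xy| ≤ p and |y| > 0.
Since the first p symbols of w are all 0's and |xy| ≤ p, y lies entirely in the leading 0-block: y = 0^k for some k with 1 ≤ k ≤ p.
Consider xy^2z = 0^{p+k} 1^{p+1}. Since k ≥ 1, the 0-count p+k is at least p+1, so i < j fails; thus xy^2z ∉ L.
This is a contradiction; hence L is not regular.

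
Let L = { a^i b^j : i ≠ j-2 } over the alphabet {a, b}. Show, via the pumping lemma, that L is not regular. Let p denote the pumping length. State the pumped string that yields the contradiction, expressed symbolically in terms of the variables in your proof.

a^{p+p!} b^{p+p!+2}

Assume L is regular. Let p be the pumping length given by the pumping lemma.
Choose w = a^p b^{p+p!+2}. Since p ≠ (p+p!+2)-2 = p+p!, w ∈ L; and |w| ≥ p.
Write w = xyz as guaranteed by the lemma, with |xy| ≤ p and |y| ≥ 1.
The first p characters of w are a's, so xy (and hence y) consists only of a's. Write y = a^k, 1 ≤ k ≤ p.
Since 1 ≤ k ≤ p, k divides p!; set t = 1 + p!/k. Then xy^t z has p + (p!/k)·k = p + p! copies of a. Now the a-count is p+p! and (b-count)-2 = (p+p!+2)-2 = p+p!, so i ≠ j-2 fails. So xy^t z = a^{p+p!} b^{p+p!+2} ∉ L.
This contradicts the pumping lemma, so L is not regular.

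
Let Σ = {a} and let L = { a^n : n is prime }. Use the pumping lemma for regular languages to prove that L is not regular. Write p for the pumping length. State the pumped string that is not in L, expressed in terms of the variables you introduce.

Toward a contradiction, assume L is regular with pumping length p.
Let q be a prime with q ≥ p+2 (infinitely many primes exist), and take w = a^q ∈ L with |w| = q ≥ p.
By the pumping lemma, w = xyz with |xy| ≤ p and |y| > 0.
Then y = a^k for some k with 1 ≤ k ≤ p.
Since 1 ≤ k ≤ p, |xz| = q-k. Pump with i = q+1: |xy^{q+1}z| = (q-k)+(q+1)k = q+qk = q(1+k), which is composite (both factors ≥ 2). So xy^{q+1}z = a^{q(1+k)} ∉ L.
Contradiction. Therefore L is not regular.

a^{q(1+k)}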